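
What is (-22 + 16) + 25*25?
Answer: 619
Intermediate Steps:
(-22 + 16) + 25*25 = -6 + 625 = 619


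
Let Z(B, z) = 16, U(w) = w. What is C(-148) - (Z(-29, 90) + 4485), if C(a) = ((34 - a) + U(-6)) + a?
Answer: -4473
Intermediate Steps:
C(a) = 28 (C(a) = ((34 - a) - 6) + a = (28 - a) + a = 28)
C(-148) - (Z(-29, 90) + 4485) = 28 - (16 + 4485) = 28 - 1*4501 = 28 - 4501 = -4473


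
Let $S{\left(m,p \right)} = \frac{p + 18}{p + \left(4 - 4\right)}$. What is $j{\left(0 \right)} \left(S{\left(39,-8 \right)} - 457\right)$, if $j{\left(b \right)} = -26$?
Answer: $\frac{23829}{2} \approx 11915.0$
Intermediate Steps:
$S{\left(m,p \right)} = \frac{18 + p}{p}$ ($S{\left(m,p \right)} = \frac{18 + p}{p + 0} = \frac{18 + p}{p}$)
$j{\left(0 \right)} \left(S{\left(39,-8 \right)} - 457\right) = - 26 \left(\frac{18 - 8}{-8} - 457\right) = - 26 \left(\left(- \frac{1}{8}\right) 10 - 457\right) = - 26 \left(- \frac{5}{4} - 457\right) = \left(-26\right) \left(- \frac{1833}{4}\right) = \frac{23829}{2}$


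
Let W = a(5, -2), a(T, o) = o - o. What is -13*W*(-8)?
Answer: 0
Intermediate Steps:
a(T, o) = 0
W = 0
-13*W*(-8) = -13*0*(-8) = 0*(-8) = 0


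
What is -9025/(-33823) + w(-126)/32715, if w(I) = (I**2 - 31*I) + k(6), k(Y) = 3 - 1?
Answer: 964407107/1106519445 ≈ 0.87157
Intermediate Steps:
k(Y) = 2
w(I) = 2 + I**2 - 31*I (w(I) = (I**2 - 31*I) + 2 = 2 + I**2 - 31*I)
-9025/(-33823) + w(-126)/32715 = -9025/(-33823) + (2 + (-126)**2 - 31*(-126))/32715 = -9025*(-1/33823) + (2 + 15876 + 3906)*(1/32715) = 9025/33823 + 19784*(1/32715) = 9025/33823 + 19784/32715 = 964407107/1106519445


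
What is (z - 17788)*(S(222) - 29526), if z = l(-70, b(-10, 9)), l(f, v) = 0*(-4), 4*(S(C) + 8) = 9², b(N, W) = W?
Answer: 524990585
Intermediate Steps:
S(C) = 49/4 (S(C) = -8 + (¼)*9² = -8 + (¼)*81 = -8 + 81/4 = 49/4)
l(f, v) = 0
z = 0
(z - 17788)*(S(222) - 29526) = (0 - 17788)*(49/4 - 29526) = -17788*(-118055/4) = 524990585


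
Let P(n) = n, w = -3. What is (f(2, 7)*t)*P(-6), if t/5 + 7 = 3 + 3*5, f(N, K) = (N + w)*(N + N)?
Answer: 1320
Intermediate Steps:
f(N, K) = 2*N*(-3 + N) (f(N, K) = (N - 3)*(N + N) = (-3 + N)*(2*N) = 2*N*(-3 + N))
t = 55 (t = -35 + 5*(3 + 3*5) = -35 + 5*(3 + 15) = -35 + 5*18 = -35 + 90 = 55)
(f(2, 7)*t)*P(-6) = ((2*2*(-3 + 2))*55)*(-6) = ((2*2*(-1))*55)*(-6) = -4*55*(-6) = -220*(-6) = 1320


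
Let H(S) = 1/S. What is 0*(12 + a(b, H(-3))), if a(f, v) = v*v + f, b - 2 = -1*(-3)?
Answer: 0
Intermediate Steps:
b = 5 (b = 2 - 1*(-3) = 2 + 3 = 5)
a(f, v) = f + v² (a(f, v) = v² + f = f + v²)
0*(12 + a(b, H(-3))) = 0*(12 + (5 + (1/(-3))²)) = 0*(12 + (5 + (-⅓)²)) = 0*(12 + (5 + ⅑)) = 0*(12 + 46/9) = 0*(154/9) = 0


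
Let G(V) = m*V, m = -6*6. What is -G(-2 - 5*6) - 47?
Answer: -1199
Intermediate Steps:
m = -36
G(V) = -36*V
-G(-2 - 5*6) - 47 = -(-36)*(-2 - 5*6) - 47 = -(-36)*(-2 - 30) - 47 = -(-36)*(-32) - 47 = -1*1152 - 47 = -1152 - 47 = -1199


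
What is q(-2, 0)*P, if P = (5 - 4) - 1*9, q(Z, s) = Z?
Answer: 16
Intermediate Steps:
P = -8 (P = 1 - 9 = -8)
q(-2, 0)*P = -2*(-8) = 16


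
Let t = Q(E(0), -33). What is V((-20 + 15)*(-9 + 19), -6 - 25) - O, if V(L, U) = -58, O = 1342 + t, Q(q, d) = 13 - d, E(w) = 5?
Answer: -1446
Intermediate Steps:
t = 46 (t = 13 - 1*(-33) = 13 + 33 = 46)
O = 1388 (O = 1342 + 46 = 1388)
V((-20 + 15)*(-9 + 19), -6 - 25) - O = -58 - 1*1388 = -58 - 1388 = -1446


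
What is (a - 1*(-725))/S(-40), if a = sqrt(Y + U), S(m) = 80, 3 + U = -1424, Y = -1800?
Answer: 145/16 + I*sqrt(3227)/80 ≈ 9.0625 + 0.71008*I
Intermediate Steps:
U = -1427 (U = -3 - 1424 = -1427)
a = I*sqrt(3227) (a = sqrt(-1800 - 1427) = sqrt(-3227) = I*sqrt(3227) ≈ 56.807*I)
(a - 1*(-725))/S(-40) = (I*sqrt(3227) - 1*(-725))/80 = (I*sqrt(3227) + 725)*(1/80) = (725 + I*sqrt(3227))*(1/80) = 145/16 + I*sqrt(3227)/80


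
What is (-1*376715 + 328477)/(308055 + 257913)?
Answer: -24119/282984 ≈ -0.085231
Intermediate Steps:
(-1*376715 + 328477)/(308055 + 257913) = (-376715 + 328477)/565968 = -48238*1/565968 = -24119/282984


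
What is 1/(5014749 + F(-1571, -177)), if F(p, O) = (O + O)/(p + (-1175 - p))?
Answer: 1175/5892330429 ≈ 1.9941e-7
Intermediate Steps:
F(p, O) = -2*O/1175 (F(p, O) = (2*O)/(-1175) = (2*O)*(-1/1175) = -2*O/1175)
1/(5014749 + F(-1571, -177)) = 1/(5014749 - 2/1175*(-177)) = 1/(5014749 + 354/1175) = 1/(5892330429/1175) = 1175/5892330429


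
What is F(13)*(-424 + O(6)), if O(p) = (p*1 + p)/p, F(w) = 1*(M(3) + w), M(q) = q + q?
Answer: -8018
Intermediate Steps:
M(q) = 2*q
F(w) = 6 + w (F(w) = 1*(2*3 + w) = 1*(6 + w) = 6 + w)
O(p) = 2 (O(p) = (p + p)/p = (2*p)/p = 2)
F(13)*(-424 + O(6)) = (6 + 13)*(-424 + 2) = 19*(-422) = -8018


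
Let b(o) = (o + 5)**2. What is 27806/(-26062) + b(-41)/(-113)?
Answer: -18459215/1472503 ≈ -12.536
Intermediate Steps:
b(o) = (5 + o)**2
27806/(-26062) + b(-41)/(-113) = 27806/(-26062) + (5 - 41)**2/(-113) = 27806*(-1/26062) + (-36)**2*(-1/113) = -13903/13031 + 1296*(-1/113) = -13903/13031 - 1296/113 = -18459215/1472503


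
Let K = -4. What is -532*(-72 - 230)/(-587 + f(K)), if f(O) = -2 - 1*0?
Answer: -8456/31 ≈ -272.77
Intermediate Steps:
f(O) = -2 (f(O) = -2 + 0 = -2)
-532*(-72 - 230)/(-587 + f(K)) = -532*(-72 - 230)/(-587 - 2) = -(-160664)/(-589) = -(-160664)*(-1)/589 = -532*302/589 = -8456/31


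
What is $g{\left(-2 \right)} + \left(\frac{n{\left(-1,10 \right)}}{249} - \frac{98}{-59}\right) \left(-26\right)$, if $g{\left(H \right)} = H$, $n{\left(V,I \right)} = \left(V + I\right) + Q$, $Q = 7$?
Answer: $- \frac{688378}{14691} \approx -46.857$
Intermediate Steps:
$n{\left(V,I \right)} = 7 + I + V$ ($n{\left(V,I \right)} = \left(V + I\right) + 7 = \left(I + V\right) + 7 = 7 + I + V$)
$g{\left(-2 \right)} + \left(\frac{n{\left(-1,10 \right)}}{249} - \frac{98}{-59}\right) \left(-26\right) = -2 + \left(\frac{7 + 10 - 1}{249} - \frac{98}{-59}\right) \left(-26\right) = -2 + \left(16 \cdot \frac{1}{249} - - \frac{98}{59}\right) \left(-26\right) = -2 + \left(\frac{16}{249} + \frac{98}{59}\right) \left(-26\right) = -2 + \frac{25346}{14691} \left(-26\right) = -2 - \frac{658996}{14691} = - \frac{688378}{14691}$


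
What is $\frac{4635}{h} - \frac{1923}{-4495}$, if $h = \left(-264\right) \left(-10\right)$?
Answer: $\frac{1727403}{791120} \approx 2.1835$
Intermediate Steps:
$h = 2640$
$\frac{4635}{h} - \frac{1923}{-4495} = \frac{4635}{2640} - \frac{1923}{-4495} = 4635 \cdot \frac{1}{2640} - - \frac{1923}{4495} = \frac{309}{176} + \frac{1923}{4495} = \frac{1727403}{791120}$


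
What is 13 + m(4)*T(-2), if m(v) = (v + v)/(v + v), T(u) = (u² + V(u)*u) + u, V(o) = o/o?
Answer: 13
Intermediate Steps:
V(o) = 1
T(u) = u² + 2*u (T(u) = (u² + 1*u) + u = (u² + u) + u = (u + u²) + u = u² + 2*u)
m(v) = 1 (m(v) = (2*v)/((2*v)) = (2*v)*(1/(2*v)) = 1)
13 + m(4)*T(-2) = 13 + 1*(-2*(2 - 2)) = 13 + 1*(-2*0) = 13 + 1*0 = 13 + 0 = 13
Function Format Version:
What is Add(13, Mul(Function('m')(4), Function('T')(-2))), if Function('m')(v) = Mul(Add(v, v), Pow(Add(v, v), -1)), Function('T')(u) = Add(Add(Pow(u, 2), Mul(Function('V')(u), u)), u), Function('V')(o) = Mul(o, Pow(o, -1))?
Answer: 13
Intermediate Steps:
Function('V')(o) = 1
Function('T')(u) = Add(Pow(u, 2), Mul(2, u)) (Function('T')(u) = Add(Add(Pow(u, 2), Mul(1, u)), u) = Add(Add(Pow(u, 2), u), u) = Add(Add(u, Pow(u, 2)), u) = Add(Pow(u, 2), Mul(2, u)))
Function('m')(v) = 1 (Function('m')(v) = Mul(Mul(2, v), Pow(Mul(2, v), -1)) = Mul(Mul(2, v), Mul(Rational(1, 2), Pow(v, -1))) = 1)
Add(13, Mul(Function('m')(4), Function('T')(-2))) = Add(13, Mul(1, Mul(-2, Add(2, -2)))) = Add(13, Mul(1, Mul(-2, 0))) = Add(13, Mul(1, 0)) = Add(13, 0) = 13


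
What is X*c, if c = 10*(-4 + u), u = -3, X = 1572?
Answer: -110040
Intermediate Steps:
c = -70 (c = 10*(-4 - 3) = 10*(-7) = -70)
X*c = 1572*(-70) = -110040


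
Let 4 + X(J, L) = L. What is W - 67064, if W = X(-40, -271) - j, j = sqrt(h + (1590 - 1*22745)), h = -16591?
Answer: -67339 - 9*I*sqrt(466) ≈ -67339.0 - 194.28*I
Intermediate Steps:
X(J, L) = -4 + L
j = 9*I*sqrt(466) (j = sqrt(-16591 + (1590 - 1*22745)) = sqrt(-16591 + (1590 - 22745)) = sqrt(-16591 - 21155) = sqrt(-37746) = 9*I*sqrt(466) ≈ 194.28*I)
W = -275 - 9*I*sqrt(466) (W = (-4 - 271) - 9*I*sqrt(466) = -275 - 9*I*sqrt(466) ≈ -275.0 - 194.28*I)
W - 67064 = (-275 - 9*I*sqrt(466)) - 67064 = -67339 - 9*I*sqrt(466)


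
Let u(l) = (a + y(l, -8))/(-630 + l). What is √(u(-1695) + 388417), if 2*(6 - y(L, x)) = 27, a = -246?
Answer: √37326884178/310 ≈ 623.23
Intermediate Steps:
y(L, x) = -15/2 (y(L, x) = 6 - ½*27 = 6 - 27/2 = -15/2)
u(l) = -507/(2*(-630 + l)) (u(l) = (-246 - 15/2)/(-630 + l) = -507/(2*(-630 + l)))
√(u(-1695) + 388417) = √(-507/(-1260 + 2*(-1695)) + 388417) = √(-507/(-1260 - 3390) + 388417) = √(-507/(-4650) + 388417) = √(-507*(-1/4650) + 388417) = √(169/1550 + 388417) = √(602046519/1550) = √37326884178/310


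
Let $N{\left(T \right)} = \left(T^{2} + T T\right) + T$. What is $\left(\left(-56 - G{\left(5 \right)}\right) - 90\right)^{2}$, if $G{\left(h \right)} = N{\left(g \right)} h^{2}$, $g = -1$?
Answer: $29241$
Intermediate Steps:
$N{\left(T \right)} = T + 2 T^{2}$ ($N{\left(T \right)} = \left(T^{2} + T^{2}\right) + T = 2 T^{2} + T = T + 2 T^{2}$)
$G{\left(h \right)} = h^{2}$ ($G{\left(h \right)} = - (1 + 2 \left(-1\right)) h^{2} = - (1 - 2) h^{2} = \left(-1\right) \left(-1\right) h^{2} = 1 h^{2} = h^{2}$)
$\left(\left(-56 - G{\left(5 \right)}\right) - 90\right)^{2} = \left(\left(-56 - 5^{2}\right) - 90\right)^{2} = \left(\left(-56 - 25\right) - 90\right)^{2} = \left(-81 - 90\right)^{2} = \left(-171\right)^{2} = 29241$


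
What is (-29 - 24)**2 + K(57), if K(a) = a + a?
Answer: 2923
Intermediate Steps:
K(a) = 2*a
(-29 - 24)**2 + K(57) = (-29 - 24)**2 + 2*57 = (-53)**2 + 114 = 2809 + 114 = 2923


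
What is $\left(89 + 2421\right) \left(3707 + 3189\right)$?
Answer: $17308960$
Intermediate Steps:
$\left(89 + 2421\right) \left(3707 + 3189\right) = 2510 \cdot 6896 = 17308960$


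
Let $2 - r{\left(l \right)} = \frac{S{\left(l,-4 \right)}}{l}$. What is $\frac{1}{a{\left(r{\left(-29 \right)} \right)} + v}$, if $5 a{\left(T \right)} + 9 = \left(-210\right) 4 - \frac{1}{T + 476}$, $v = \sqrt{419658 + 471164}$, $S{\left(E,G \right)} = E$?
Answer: $\frac{482931495}{2451596015137} + \frac{5688225 \sqrt{890822}}{4903192030274} \approx 0.0012919$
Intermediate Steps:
$v = \sqrt{890822} \approx 943.83$
$r{\left(l \right)} = 1$ ($r{\left(l \right)} = 2 - \frac{l}{l} = 2 - 1 = 1$)
$a{\left(T \right)} = - \frac{849}{5} - \frac{1}{5 \left(476 + T\right)}$ ($a{\left(T \right)} = - \frac{9}{5} + \frac{\left(-210\right) 4 - \frac{1}{T + 476}}{5} = - \frac{9}{5} + \frac{-840 - \frac{1}{476 + T}}{5} = - \frac{9}{5} - \left(168 + \frac{1}{5 \left(476 + T\right)}\right) = - \frac{849}{5} - \frac{1}{5 \left(476 + T\right)}$)
$\frac{1}{a{\left(r{\left(-29 \right)} \right)} + v} = \frac{1}{\frac{-404125 - 849}{5 \left(476 + 1\right)} + \sqrt{890822}} = \frac{1}{\frac{-404125 - 849}{5 \cdot 477} + \sqrt{890822}} = \frac{1}{\frac{1}{5} \cdot \frac{1}{477} \left(-404974\right) + \sqrt{890822}} = \frac{1}{- \frac{404974}{2385} + \sqrt{890822}}$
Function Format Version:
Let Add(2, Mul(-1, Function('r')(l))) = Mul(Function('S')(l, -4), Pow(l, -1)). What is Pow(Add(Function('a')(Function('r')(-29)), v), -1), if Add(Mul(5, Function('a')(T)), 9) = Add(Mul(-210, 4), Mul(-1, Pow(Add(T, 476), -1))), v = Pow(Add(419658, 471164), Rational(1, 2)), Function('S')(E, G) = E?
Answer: Add(Rational(482931495, 2451596015137), Mul(Rational(5688225, 4903192030274), Pow(890822, Rational(1, 2)))) ≈ 0.0012919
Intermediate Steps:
v = Pow(890822, Rational(1, 2)) ≈ 943.83
Function('r')(l) = 1 (Function('r')(l) = Add(2, Mul(-1, Mul(l, Pow(l, -1)))) = Add(2, Mul(-1, 1)) = Add(2, -1) = 1)
Function('a')(T) = Add(Rational(-849, 5), Mul(Rational(-1, 5), Pow(Add(476, T), -1))) (Function('a')(T) = Add(Rational(-9, 5), Mul(Rational(1, 5), Add(Mul(-210, 4), Mul(-1, Pow(Add(T, 476), -1))))) = Add(Rational(-9, 5), Mul(Rational(1, 5), Add(-840, Mul(-1, Pow(Add(476, T), -1))))) = Add(Rational(-9, 5), Add(-168, Mul(Rational(-1, 5), Pow(Add(476, T), -1)))) = Add(Rational(-849, 5), Mul(Rational(-1, 5), Pow(Add(476, T), -1))))
Pow(Add(Function('a')(Function('r')(-29)), v), -1) = Pow(Add(Mul(Rational(1, 5), Pow(Add(476, 1), -1), Add(-404125, Mul(-849, 1))), Pow(890822, Rational(1, 2))), -1) = Pow(Add(Mul(Rational(1, 5), Pow(477, -1), Add(-404125, -849)), Pow(890822, Rational(1, 2))), -1) = Pow(Add(Mul(Rational(1, 5), Rational(1, 477), -404974), Pow(890822, Rational(1, 2))), -1) = Pow(Add(Rational(-404974, 2385), Pow(890822, Rational(1, 2))), -1)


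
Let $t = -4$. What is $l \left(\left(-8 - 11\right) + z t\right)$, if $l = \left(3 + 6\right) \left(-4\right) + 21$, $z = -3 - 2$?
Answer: $-15$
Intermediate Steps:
$z = -5$ ($z = -3 - 2 = -5$)
$l = -15$ ($l = 9 \left(-4\right) + 21 = -36 + 21 = -15$)
$l \left(\left(-8 - 11\right) + z t\right) = - 15 \left(\left(-8 - 11\right) - -20\right) = - 15 \left(\left(-8 - 11\right) + 20\right) = - 15 \left(-19 + 20\right) = \left(-15\right) 1 = -15$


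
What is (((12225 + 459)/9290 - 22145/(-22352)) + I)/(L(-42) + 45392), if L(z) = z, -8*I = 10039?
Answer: -130042827161/4708465564000 ≈ -0.027619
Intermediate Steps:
I = -10039/8 (I = -1/8*10039 = -10039/8 ≈ -1254.9)
(((12225 + 459)/9290 - 22145/(-22352)) + I)/(L(-42) + 45392) = (((12225 + 459)/9290 - 22145/(-22352)) - 10039/8)/(-42 + 45392) = ((12684*(1/9290) - 22145*(-1/22352)) - 10039/8)/45350 = ((6342/4645 + 22145/22352) - 10039/8)*(1/45350) = (244619909/103825040 - 10039/8)*(1/45350) = -130042827161/103825040*1/45350 = -130042827161/4708465564000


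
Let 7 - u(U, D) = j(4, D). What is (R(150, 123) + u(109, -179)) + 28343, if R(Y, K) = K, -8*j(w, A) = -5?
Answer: 227779/8 ≈ 28472.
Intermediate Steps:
j(w, A) = 5/8 (j(w, A) = -⅛*(-5) = 5/8)
u(U, D) = 51/8 (u(U, D) = 7 - 1*5/8 = 7 - 5/8 = 51/8)
(R(150, 123) + u(109, -179)) + 28343 = (123 + 51/8) + 28343 = 1035/8 + 28343 = 227779/8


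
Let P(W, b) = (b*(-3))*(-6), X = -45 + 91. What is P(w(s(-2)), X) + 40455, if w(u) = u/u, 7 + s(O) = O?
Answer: 41283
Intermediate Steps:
s(O) = -7 + O
w(u) = 1
X = 46
P(W, b) = 18*b (P(W, b) = -3*b*(-6) = 18*b)
P(w(s(-2)), X) + 40455 = 18*46 + 40455 = 828 + 40455 = 41283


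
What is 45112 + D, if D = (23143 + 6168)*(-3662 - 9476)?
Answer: -385042806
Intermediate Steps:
D = -385087918 (D = 29311*(-13138) = -385087918)
45112 + D = 45112 - 385087918 = -385042806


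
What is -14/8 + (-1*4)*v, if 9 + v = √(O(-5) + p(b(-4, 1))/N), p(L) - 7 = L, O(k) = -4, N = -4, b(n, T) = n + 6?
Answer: 137/4 - 10*I ≈ 34.25 - 10.0*I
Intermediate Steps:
b(n, T) = 6 + n
p(L) = 7 + L
v = -9 + 5*I/2 (v = -9 + √(-4 + (7 + (6 - 4))/(-4)) = -9 + √(-4 + (7 + 2)*(-¼)) = -9 + √(-4 + 9*(-¼)) = -9 + √(-4 - 9/4) = -9 + √(-25/4) = -9 + 5*I/2 ≈ -9.0 + 2.5*I)
-14/8 + (-1*4)*v = -14/8 + (-1*4)*(-9 + 5*I/2) = -14*⅛ - 4*(-9 + 5*I/2) = -7/4 + (36 - 10*I) = 137/4 - 10*I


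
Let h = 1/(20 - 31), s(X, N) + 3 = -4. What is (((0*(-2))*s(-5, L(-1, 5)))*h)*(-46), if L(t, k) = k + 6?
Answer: 0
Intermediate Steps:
L(t, k) = 6 + k
s(X, N) = -7 (s(X, N) = -3 - 4 = -7)
h = -1/11 (h = 1/(-11) = -1/11 ≈ -0.090909)
(((0*(-2))*s(-5, L(-1, 5)))*h)*(-46) = (((0*(-2))*(-7))*(-1/11))*(-46) = ((0*(-7))*(-1/11))*(-46) = (0*(-1/11))*(-46) = 0*(-46) = 0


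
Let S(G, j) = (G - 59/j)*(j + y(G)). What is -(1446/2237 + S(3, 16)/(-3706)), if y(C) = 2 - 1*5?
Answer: -86061907/132645152 ≈ -0.64881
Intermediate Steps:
y(C) = -3 (y(C) = 2 - 5 = -3)
S(G, j) = (-3 + j)*(G - 59/j) (S(G, j) = (G - 59/j)*(j - 3) = (G - 59/j)*(-3 + j) = (-3 + j)*(G - 59/j))
-(1446/2237 + S(3, 16)/(-3706)) = -(1446/2237 + (-59 - 3*3 + 177/16 + 3*16)/(-3706)) = -(1446*(1/2237) + (-59 - 9 + 177*(1/16) + 48)*(-1/3706)) = -(1446/2237 + (-59 - 9 + 177/16 + 48)*(-1/3706)) = -(1446/2237 - 143/16*(-1/3706)) = -(1446/2237 + 143/59296) = -1*86061907/132645152 = -86061907/132645152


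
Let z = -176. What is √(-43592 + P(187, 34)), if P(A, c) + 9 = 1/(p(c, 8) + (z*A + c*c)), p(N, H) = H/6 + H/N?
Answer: I*√28588113105155363/809738 ≈ 208.81*I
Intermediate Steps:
p(N, H) = H/6 + H/N (p(N, H) = H*(⅙) + H/N = H/6 + H/N)
P(A, c) = -9 + 1/(4/3 + c² - 176*A + 8/c) (P(A, c) = -9 + 1/(((⅙)*8 + 8/c) + (-176*A + c*c)) = -9 + 1/((4/3 + 8/c) + (-176*A + c²)) = -9 + 1/((4/3 + 8/c) + (c² - 176*A)) = -9 + 1/(4/3 + c² - 176*A + 8/c))
√(-43592 + P(187, 34)) = √(-43592 + 3*(-72 - 1*34*(11 - 1584*187 + 9*34²))/(24 + 34*(4 - 528*187 + 3*34²))) = √(-43592 + 3*(-72 - 1*34*(11 - 296208 + 9*1156))/(24 + 34*(4 - 98736 + 3*1156))) = √(-43592 + 3*(-72 - 1*34*(11 - 296208 + 10404))/(24 + 34*(4 - 98736 + 3468))) = √(-43592 + 3*(-72 - 1*34*(-285793))/(24 + 34*(-95264))) = √(-43592 + 3*(-72 + 9716962)/(24 - 3238976)) = √(-43592 + 3*9716890/(-3238952)) = √(-43592 + 3*(-1/3238952)*9716890) = √(-43592 - 14575335/1619476) = √(-70610773127/1619476) = I*√28588113105155363/809738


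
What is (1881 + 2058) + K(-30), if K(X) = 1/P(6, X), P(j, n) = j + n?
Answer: 94535/24 ≈ 3939.0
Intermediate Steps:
K(X) = 1/(6 + X)
(1881 + 2058) + K(-30) = (1881 + 2058) + 1/(6 - 30) = 3939 + 1/(-24) = 3939 - 1/24 = 94535/24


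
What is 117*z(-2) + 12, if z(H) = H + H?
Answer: -456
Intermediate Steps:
z(H) = 2*H
117*z(-2) + 12 = 117*(2*(-2)) + 12 = 117*(-4) + 12 = -468 + 12 = -456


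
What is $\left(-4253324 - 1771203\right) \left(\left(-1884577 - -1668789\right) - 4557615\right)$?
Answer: $28757495255381$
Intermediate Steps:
$\left(-4253324 - 1771203\right) \left(\left(-1884577 - -1668789\right) - 4557615\right) = - 6024527 \left(\left(-1884577 + 1668789\right) - 4557615\right) = - 6024527 \left(-215788 - 4557615\right) = \left(-6024527\right) \left(-4773403\right) = 28757495255381$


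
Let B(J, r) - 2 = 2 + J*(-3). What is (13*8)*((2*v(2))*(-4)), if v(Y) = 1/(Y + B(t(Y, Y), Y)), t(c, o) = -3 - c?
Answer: -832/21 ≈ -39.619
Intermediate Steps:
B(J, r) = 4 - 3*J (B(J, r) = 2 + (2 + J*(-3)) = 2 + (2 - 3*J) = 4 - 3*J)
v(Y) = 1/(13 + 4*Y) (v(Y) = 1/(Y + (4 - 3*(-3 - Y))) = 1/(Y + (4 + (9 + 3*Y))) = 1/(Y + (13 + 3*Y)) = 1/(13 + 4*Y))
(13*8)*((2*v(2))*(-4)) = (13*8)*((2/(13 + 4*2))*(-4)) = 104*((2/(13 + 8))*(-4)) = 104*((2/21)*(-4)) = 104*(-8/21) = -832/21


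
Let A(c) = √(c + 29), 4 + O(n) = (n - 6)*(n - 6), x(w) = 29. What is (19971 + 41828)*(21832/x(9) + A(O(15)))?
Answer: 46523992 + 61799*√106 ≈ 4.7160e+7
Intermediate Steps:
O(n) = -4 + (-6 + n)² (O(n) = -4 + (n - 6)*(n - 6) = -4 + (-6 + n)*(-6 + n) = -4 + (-6 + n)²)
A(c) = √(29 + c)
(19971 + 41828)*(21832/x(9) + A(O(15))) = (19971 + 41828)*(21832/29 + √(29 + (-4 + (-6 + 15)²))) = 61799*(21832*(1/29) + √(29 + (-4 + 9²))) = 61799*(21832/29 + √(29 + (-4 + 81))) = 61799*(21832/29 + √(29 + 77)) = 61799*(21832/29 + √106) = 46523992 + 61799*√106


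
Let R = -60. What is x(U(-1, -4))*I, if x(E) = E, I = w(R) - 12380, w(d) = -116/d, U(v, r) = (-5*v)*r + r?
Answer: 1485368/5 ≈ 2.9707e+5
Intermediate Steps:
U(v, r) = r - 5*r*v (U(v, r) = -5*r*v + r = r - 5*r*v)
I = -185671/15 (I = -116/(-60) - 12380 = -116*(-1/60) - 12380 = 29/15 - 12380 = -185671/15 ≈ -12378.)
x(U(-1, -4))*I = -4*(1 - 5*(-1))*(-185671/15) = -4*(1 + 5)*(-185671/15) = -4*6*(-185671/15) = -24*(-185671/15) = 1485368/5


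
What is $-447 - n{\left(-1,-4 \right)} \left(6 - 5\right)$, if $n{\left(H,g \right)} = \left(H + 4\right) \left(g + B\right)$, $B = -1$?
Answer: $-432$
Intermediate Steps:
$n{\left(H,g \right)} = \left(-1 + g\right) \left(4 + H\right)$ ($n{\left(H,g \right)} = \left(H + 4\right) \left(g - 1\right) = \left(4 + H\right) \left(-1 + g\right) = \left(-1 + g\right) \left(4 + H\right)$)
$-447 - n{\left(-1,-4 \right)} \left(6 - 5\right) = -447 - \left(-4 - -1 + 4 \left(-4\right) - -4\right) \left(6 - 5\right) = -447 - \left(-4 + 1 - 16 + 4\right) 1 = -447 - \left(-15\right) 1 = -447 - -15 = -447 + 15 = -432$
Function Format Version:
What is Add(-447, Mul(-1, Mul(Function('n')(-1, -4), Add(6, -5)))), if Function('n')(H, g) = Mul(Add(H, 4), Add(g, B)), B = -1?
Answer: -432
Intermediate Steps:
Function('n')(H, g) = Mul(Add(-1, g), Add(4, H)) (Function('n')(H, g) = Mul(Add(H, 4), Add(g, -1)) = Mul(Add(4, H), Add(-1, g)) = Mul(Add(-1, g), Add(4, H)))
Add(-447, Mul(-1, Mul(Function('n')(-1, -4), Add(6, -5)))) = Add(-447, Mul(-1, Mul(Add(-4, Mul(-1, -1), Mul(4, -4), Mul(-1, -4)), Add(6, -5)))) = Add(-447, Mul(-1, Mul(Add(-4, 1, -16, 4), 1))) = Add(-447, Mul(-1, Mul(-15, 1))) = Add(-447, Mul(-1, -15)) = Add(-447, 15) = -432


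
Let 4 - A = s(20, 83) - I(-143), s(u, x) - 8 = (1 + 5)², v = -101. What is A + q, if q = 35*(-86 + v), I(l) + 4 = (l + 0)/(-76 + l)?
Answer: -1442848/219 ≈ -6588.3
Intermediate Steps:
I(l) = -4 + l/(-76 + l) (I(l) = -4 + (l + 0)/(-76 + l) = -4 + l/(-76 + l))
s(u, x) = 44 (s(u, x) = 8 + (1 + 5)² = 8 + 6² = 8 + 36 = 44)
q = -6545 (q = 35*(-86 - 101) = 35*(-187) = -6545)
A = -9493/219 (A = 4 - (44 - (304 - 3*(-143))/(-76 - 143)) = 4 - (44 - (304 + 429)/(-219)) = 4 - (44 - (-1)*733/219) = 4 - (44 - 1*(-733/219)) = 4 - (44 + 733/219) = 4 - 1*10369/219 = 4 - 10369/219 = -9493/219 ≈ -43.347)
A + q = -9493/219 - 6545 = -1442848/219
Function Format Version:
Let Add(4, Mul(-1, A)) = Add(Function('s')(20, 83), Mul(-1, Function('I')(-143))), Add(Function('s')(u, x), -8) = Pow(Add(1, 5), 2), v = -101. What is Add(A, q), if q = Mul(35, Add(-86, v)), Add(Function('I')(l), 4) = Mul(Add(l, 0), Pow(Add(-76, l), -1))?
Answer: Rational(-1442848, 219) ≈ -6588.3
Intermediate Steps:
Function('I')(l) = Add(-4, Mul(l, Pow(Add(-76, l), -1))) (Function('I')(l) = Add(-4, Mul(Add(l, 0), Pow(Add(-76, l), -1))) = Add(-4, Mul(l, Pow(Add(-76, l), -1))))
Function('s')(u, x) = 44 (Function('s')(u, x) = Add(8, Pow(Add(1, 5), 2)) = Add(8, Pow(6, 2)) = Add(8, 36) = 44)
q = -6545 (q = Mul(35, Add(-86, -101)) = Mul(35, -187) = -6545)
A = Rational(-9493, 219) (A = Add(4, Mul(-1, Add(44, Mul(-1, Mul(Pow(Add(-76, -143), -1), Add(304, Mul(-3, -143))))))) = Add(4, Mul(-1, Add(44, Mul(-1, Mul(Pow(-219, -1), Add(304, 429)))))) = Add(4, Mul(-1, Add(44, Mul(-1, Mul(Rational(-1, 219), 733))))) = Add(4, Mul(-1, Add(44, Mul(-1, Rational(-733, 219))))) = Add(4, Mul(-1, Add(44, Rational(733, 219)))) = Add(4, Mul(-1, Rational(10369, 219))) = Add(4, Rational(-10369, 219)) = Rational(-9493, 219) ≈ -43.347)
Add(A, q) = Add(Rational(-9493, 219), -6545) = Rational(-1442848, 219)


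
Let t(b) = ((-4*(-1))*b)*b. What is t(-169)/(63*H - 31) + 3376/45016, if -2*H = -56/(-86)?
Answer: -27641657754/12463805 ≈ -2217.8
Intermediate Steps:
H = -14/43 (H = -(-28)/(-86) = -(-28)*(-1)/86 = -½*28/43 = -14/43 ≈ -0.32558)
t(b) = 4*b² (t(b) = (4*b)*b = 4*b²)
t(-169)/(63*H - 31) + 3376/45016 = (4*(-169)²)/(63*(-14/43) - 31) + 3376/45016 = (4*28561)/(-882/43 - 31) + 3376*(1/45016) = 114244/(-2215/43) + 422/5627 = 114244*(-43/2215) + 422/5627 = -4912492/2215 + 422/5627 = -27641657754/12463805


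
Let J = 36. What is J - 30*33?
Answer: -954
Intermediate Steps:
J - 30*33 = 36 - 30*33 = 36 - 990 = -954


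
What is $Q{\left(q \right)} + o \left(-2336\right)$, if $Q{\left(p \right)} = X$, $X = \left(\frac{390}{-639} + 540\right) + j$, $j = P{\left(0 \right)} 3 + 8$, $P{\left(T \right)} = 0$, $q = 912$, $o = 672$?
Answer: $- \frac{334249102}{213} \approx -1.5692 \cdot 10^{6}$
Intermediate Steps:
$j = 8$ ($j = 0 \cdot 3 + 8 = 0 + 8 = 8$)
$X = \frac{116594}{213}$ ($X = \left(\frac{390}{-639} + 540\right) + 8 = \left(390 \left(- \frac{1}{639}\right) + 540\right) + 8 = \left(- \frac{130}{213} + 540\right) + 8 = \frac{114890}{213} + 8 = \frac{116594}{213} \approx 547.39$)
$Q{\left(p \right)} = \frac{116594}{213}$
$Q{\left(q \right)} + o \left(-2336\right) = \frac{116594}{213} + 672 \left(-2336\right) = \frac{116594}{213} - 1569792 = - \frac{334249102}{213}$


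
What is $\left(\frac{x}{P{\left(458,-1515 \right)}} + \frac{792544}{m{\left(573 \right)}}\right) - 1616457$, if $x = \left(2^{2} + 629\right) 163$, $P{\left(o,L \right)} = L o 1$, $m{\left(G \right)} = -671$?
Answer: $- \frac{251050328404093}{155195590} \approx -1.6176 \cdot 10^{6}$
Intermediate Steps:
$P{\left(o,L \right)} = L o$
$x = 103179$ ($x = \left(4 + 629\right) 163 = 633 \cdot 163 = 103179$)
$\left(\frac{x}{P{\left(458,-1515 \right)}} + \frac{792544}{m{\left(573 \right)}}\right) - 1616457 = \left(\frac{103179}{\left(-1515\right) 458} + \frac{792544}{-671}\right) - 1616457 = \left(\frac{103179}{-693870} + 792544 \left(- \frac{1}{671}\right)\right) - 1616457 = \left(103179 \left(- \frac{1}{693870}\right) - \frac{792544}{671}\right) - 1616457 = \left(- \frac{34393}{231290} - \frac{792544}{671}\right) - 1616457 = - \frac{183330579463}{155195590} - 1616457 = - \frac{251050328404093}{155195590}$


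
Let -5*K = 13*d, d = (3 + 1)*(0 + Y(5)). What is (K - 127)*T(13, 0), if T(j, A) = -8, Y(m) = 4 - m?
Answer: 4664/5 ≈ 932.80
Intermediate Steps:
d = -4 (d = (3 + 1)*(0 + (4 - 1*5)) = 4*(0 + (4 - 5)) = 4*(0 - 1) = 4*(-1) = -4)
K = 52/5 (K = -13*(-4)/5 = -⅕*(-52) = 52/5 ≈ 10.400)
(K - 127)*T(13, 0) = (52/5 - 127)*(-8) = -583/5*(-8) = 4664/5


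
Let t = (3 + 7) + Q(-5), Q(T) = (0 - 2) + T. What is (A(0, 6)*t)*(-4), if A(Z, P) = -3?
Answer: 36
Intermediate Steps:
Q(T) = -2 + T
t = 3 (t = (3 + 7) + (-2 - 5) = 10 - 7 = 3)
(A(0, 6)*t)*(-4) = -3*3*(-4) = -9*(-4) = 36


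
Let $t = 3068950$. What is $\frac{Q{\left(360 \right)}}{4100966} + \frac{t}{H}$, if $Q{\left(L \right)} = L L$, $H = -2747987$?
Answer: $- \frac{6114760245250}{5634700627721} \approx -1.0852$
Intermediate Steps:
$Q{\left(L \right)} = L^{2}$
$\frac{Q{\left(360 \right)}}{4100966} + \frac{t}{H} = \frac{360^{2}}{4100966} + \frac{3068950}{-2747987} = 129600 \cdot \frac{1}{4100966} + 3068950 \left(- \frac{1}{2747987}\right) = \frac{64800}{2050483} - \frac{3068950}{2747987} = - \frac{6114760245250}{5634700627721}$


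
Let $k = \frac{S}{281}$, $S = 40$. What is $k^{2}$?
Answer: $\frac{1600}{78961} \approx 0.020263$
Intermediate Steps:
$k = \frac{40}{281} \approx 0.14235$
$k^{2} = \left(\frac{40}{281}\right)^{2} = \frac{1600}{78961}$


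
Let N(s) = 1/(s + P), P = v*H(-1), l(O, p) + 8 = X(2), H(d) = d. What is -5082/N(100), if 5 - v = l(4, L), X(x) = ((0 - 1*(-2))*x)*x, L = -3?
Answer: -482790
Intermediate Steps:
X(x) = 2*x² (X(x) = ((0 + 2)*x)*x = (2*x)*x = 2*x²)
l(O, p) = 0 (l(O, p) = -8 + 2*2² = -8 + 2*4 = -8 + 8 = 0)
v = 5 (v = 5 - 1*0 = 5 + 0 = 5)
P = -5 (P = 5*(-1) = -5)
N(s) = 1/(-5 + s) (N(s) = 1/(s - 5) = 1/(-5 + s))
-5082/N(100) = -5082/(1/(-5 + 100)) = -5082/(1/95) = -5082/1/95 = -5082*95 = -482790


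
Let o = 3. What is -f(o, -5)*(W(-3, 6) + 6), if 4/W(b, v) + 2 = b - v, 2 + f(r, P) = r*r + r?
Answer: -620/11 ≈ -56.364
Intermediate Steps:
f(r, P) = -2 + r + r**2 (f(r, P) = -2 + (r*r + r) = -2 + (r**2 + r) = -2 + (r + r**2) = -2 + r + r**2)
W(b, v) = 4/(-2 + b - v) (W(b, v) = 4/(-2 + (b - v)) = 4/(-2 + b - v))
-f(o, -5)*(W(-3, 6) + 6) = -(-2 + 3 + 3**2)*(-4/(2 + 6 - 1*(-3)) + 6) = -(-2 + 3 + 9)*(-4/(2 + 6 + 3) + 6) = -10*(-4/11 + 6) = -10*62/11 = -1*620/11 = -620/11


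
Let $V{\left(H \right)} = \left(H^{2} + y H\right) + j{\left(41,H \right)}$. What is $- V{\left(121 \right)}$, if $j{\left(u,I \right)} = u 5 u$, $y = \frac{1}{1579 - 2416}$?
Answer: $- \frac{19289381}{837} \approx -23046.0$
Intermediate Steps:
$y = - \frac{1}{837}$ ($y = \frac{1}{-837} = - \frac{1}{837} \approx -0.0011947$)
$j{\left(u,I \right)} = 5 u^{2}$ ($j{\left(u,I \right)} = 5 u u = 5 u^{2}$)
$V{\left(H \right)} = 8405 + H^{2} - \frac{H}{837}$ ($V{\left(H \right)} = \left(H^{2} - \frac{H}{837}\right) + 5 \cdot 41^{2} = \left(H^{2} - \frac{H}{837}\right) + 5 \cdot 1681 = \left(H^{2} - \frac{H}{837}\right) + 8405 = 8405 + H^{2} - \frac{H}{837}$)
$- V{\left(121 \right)} = - (8405 + 121^{2} - \frac{121}{837}) = - (8405 + 14641 - \frac{121}{837}) = \left(-1\right) \frac{19289381}{837} = - \frac{19289381}{837}$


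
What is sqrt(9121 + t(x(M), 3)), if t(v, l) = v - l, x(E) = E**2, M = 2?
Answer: sqrt(9122) ≈ 95.509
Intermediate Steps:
sqrt(9121 + t(x(M), 3)) = sqrt(9121 + (2**2 - 1*3)) = sqrt(9121 + (4 - 3)) = sqrt(9121 + 1) = sqrt(9122)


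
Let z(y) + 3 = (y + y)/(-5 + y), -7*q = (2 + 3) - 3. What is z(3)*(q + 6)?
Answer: -240/7 ≈ -34.286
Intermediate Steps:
q = -2/7 (q = -((2 + 3) - 3)/7 = -(5 - 3)/7 = -⅐*2 = -2/7 ≈ -0.28571)
z(y) = -3 + 2*y/(-5 + y) (z(y) = -3 + (y + y)/(-5 + y) = -3 + (2*y)/(-5 + y) = -3 + 2*y/(-5 + y))
z(3)*(q + 6) = ((15 - 1*3)/(-5 + 3))*(-2/7 + 6) = ((15 - 3)/(-2))*(40/7) = -½*12*(40/7) = -6*40/7 = -240/7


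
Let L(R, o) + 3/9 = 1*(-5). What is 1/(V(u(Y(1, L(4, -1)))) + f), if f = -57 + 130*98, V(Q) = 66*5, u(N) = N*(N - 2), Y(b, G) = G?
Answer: 1/13013 ≈ 7.6846e-5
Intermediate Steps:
L(R, o) = -16/3 (L(R, o) = -⅓ + 1*(-5) = -⅓ - 5 = -16/3)
u(N) = N*(-2 + N)
V(Q) = 330
f = 12683 (f = -57 + 12740 = 12683)
1/(V(u(Y(1, L(4, -1)))) + f) = 1/(330 + 12683) = 1/13013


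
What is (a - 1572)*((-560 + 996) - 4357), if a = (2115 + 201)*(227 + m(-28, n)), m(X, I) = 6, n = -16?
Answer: -2109717576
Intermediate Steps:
a = 539628 (a = (2115 + 201)*(227 + 6) = 2316*233 = 539628)
(a - 1572)*((-560 + 996) - 4357) = (539628 - 1572)*((-560 + 996) - 4357) = 538056*(436 - 4357) = 538056*(-3921) = -2109717576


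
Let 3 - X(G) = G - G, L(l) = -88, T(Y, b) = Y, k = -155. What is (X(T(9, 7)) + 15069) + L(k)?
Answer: 14984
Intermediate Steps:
X(G) = 3 (X(G) = 3 - (G - G) = 3 - 1*0 = 3 + 0 = 3)
(X(T(9, 7)) + 15069) + L(k) = (3 + 15069) - 88 = 15072 - 88 = 14984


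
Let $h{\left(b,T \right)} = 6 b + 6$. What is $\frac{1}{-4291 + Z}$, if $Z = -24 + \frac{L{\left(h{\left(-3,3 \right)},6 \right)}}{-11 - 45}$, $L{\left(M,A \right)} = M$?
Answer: $- \frac{14}{60407} \approx -0.00023176$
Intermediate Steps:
$h{\left(b,T \right)} = 6 + 6 b$
$Z = - \frac{333}{14}$ ($Z = -24 + \frac{6 + 6 \left(-3\right)}{-11 - 45} = -24 + \frac{6 - 18}{-56} = -24 - - \frac{3}{14} = -24 + \frac{3}{14} = - \frac{333}{14} \approx -23.786$)
$\frac{1}{-4291 + Z} = \frac{1}{-4291 - \frac{333}{14}} = \frac{1}{- \frac{60407}{14}} = - \frac{14}{60407}$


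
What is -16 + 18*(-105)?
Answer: -1906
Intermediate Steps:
-16 + 18*(-105) = -16 - 1890 = -1906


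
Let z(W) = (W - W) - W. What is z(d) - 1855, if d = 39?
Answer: -1894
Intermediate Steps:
z(W) = -W (z(W) = 0 - W = -W)
z(d) - 1855 = -1*39 - 1855 = -39 - 1855 = -1894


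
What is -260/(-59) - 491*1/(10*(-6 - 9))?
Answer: 67969/8850 ≈ 7.6801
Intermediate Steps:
-260/(-59) - 491*1/(10*(-6 - 9)) = -260*(-1/59) - 491/(10*(-15)) = 260/59 - 491/(-150) = 260/59 - 491*(-1/150) = 260/59 + 491/150 = 67969/8850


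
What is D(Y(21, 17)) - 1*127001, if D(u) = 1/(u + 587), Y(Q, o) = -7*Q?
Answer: -55880439/440 ≈ -1.2700e+5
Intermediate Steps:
D(u) = 1/(587 + u)
D(Y(21, 17)) - 1*127001 = 1/(587 - 7*21) - 1*127001 = 1/(587 - 147) - 127001 = 1/440 - 127001 = -55880439/440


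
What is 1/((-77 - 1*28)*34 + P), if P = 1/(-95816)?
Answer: -95816/342063121 ≈ -0.00028011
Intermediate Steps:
P = -1/95816 ≈ -1.0437e-5
1/((-77 - 1*28)*34 + P) = 1/((-77 - 1*28)*34 - 1/95816) = 1/((-77 - 28)*34 - 1/95816) = 1/(-105*34 - 1/95816) = 1/(-3570 - 1/95816) = 1/(-342063121/95816) = -95816/342063121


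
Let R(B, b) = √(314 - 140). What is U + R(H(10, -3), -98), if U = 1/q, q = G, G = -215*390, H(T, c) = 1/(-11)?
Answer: -1/83850 + √174 ≈ 13.191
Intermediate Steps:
H(T, c) = -1/11
G = -83850
q = -83850
R(B, b) = √174
U = -1/83850 (U = 1/(-83850) = -1/83850 ≈ -1.1926e-5)
U + R(H(10, -3), -98) = -1/83850 + √174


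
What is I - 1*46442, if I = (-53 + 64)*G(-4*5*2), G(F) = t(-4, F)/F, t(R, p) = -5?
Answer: -371525/8 ≈ -46441.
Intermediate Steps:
G(F) = -5/F
I = 11/8 (I = (-53 + 64)*(-5/(-4*5*2)) = 11*(-5/((-20*2))) = 11*(-5/(-40)) = 11*(-5*(-1/40)) = 11*(1/8) = 11/8 ≈ 1.3750)
I - 1*46442 = 11/8 - 1*46442 = 11/8 - 46442 = -371525/8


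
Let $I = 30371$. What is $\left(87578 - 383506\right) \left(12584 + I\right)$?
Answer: $-12711587240$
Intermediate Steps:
$\left(87578 - 383506\right) \left(12584 + I\right) = \left(87578 - 383506\right) \left(12584 + 30371\right) = \left(-295928\right) 42955 = -12711587240$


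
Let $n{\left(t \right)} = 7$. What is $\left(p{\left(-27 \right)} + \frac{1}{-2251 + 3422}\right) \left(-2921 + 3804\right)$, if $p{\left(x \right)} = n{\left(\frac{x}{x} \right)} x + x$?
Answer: $- \frac{223341605}{1171} \approx -1.9073 \cdot 10^{5}$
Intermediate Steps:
$p{\left(x \right)} = 8 x$ ($p{\left(x \right)} = 7 x + x = 8 x$)
$\left(p{\left(-27 \right)} + \frac{1}{-2251 + 3422}\right) \left(-2921 + 3804\right) = \left(8 \left(-27\right) + \frac{1}{-2251 + 3422}\right) \left(-2921 + 3804\right) = \left(-216 + \frac{1}{1171}\right) 883 = \left(- \frac{252935}{1171}\right) 883 = - \frac{223341605}{1171}$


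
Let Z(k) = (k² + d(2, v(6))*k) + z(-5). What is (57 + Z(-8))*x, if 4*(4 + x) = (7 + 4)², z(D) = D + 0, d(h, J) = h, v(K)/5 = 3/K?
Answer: 2625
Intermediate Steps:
v(K) = 15/K (v(K) = 5*(3/K) = 15/K)
z(D) = D
x = 105/4 (x = -4 + (7 + 4)²/4 = -4 + (¼)*11² = -4 + (¼)*121 = -4 + 121/4 = 105/4 ≈ 26.250)
Z(k) = -5 + k² + 2*k (Z(k) = (k² + 2*k) - 5 = -5 + k² + 2*k)
(57 + Z(-8))*x = (57 + (-5 + (-8)² + 2*(-8)))*(105/4) = (57 + (-5 + 64 - 16))*(105/4) = (57 + 43)*(105/4) = 100*(105/4) = 2625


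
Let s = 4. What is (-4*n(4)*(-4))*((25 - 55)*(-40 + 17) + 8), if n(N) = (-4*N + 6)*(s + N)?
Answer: -893440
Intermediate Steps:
n(N) = (4 + N)*(6 - 4*N) (n(N) = (-4*N + 6)*(4 + N) = (6 - 4*N)*(4 + N) = (4 + N)*(6 - 4*N))
(-4*n(4)*(-4))*((25 - 55)*(-40 + 17) + 8) = (-4*(24 - 10*4 - 4*4²)*(-4))*((25 - 55)*(-40 + 17) + 8) = (-4*(24 - 40 - 4*16)*(-4))*(-30*(-23) + 8) = (-4*(24 - 40 - 64)*(-4))*(690 + 8) = (-4*(-80)*(-4))*698 = (320*(-4))*698 = -1280*698 = -893440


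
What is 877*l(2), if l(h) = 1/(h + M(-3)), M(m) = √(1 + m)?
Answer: 877/3 - 877*I*√2/6 ≈ 292.33 - 206.71*I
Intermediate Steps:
l(h) = 1/(h + I*√2) (l(h) = 1/(h + √(1 - 3)) = 1/(h + √(-2)) = 1/(h + I*√2))
877*l(2) = 877/(2 + I*√2)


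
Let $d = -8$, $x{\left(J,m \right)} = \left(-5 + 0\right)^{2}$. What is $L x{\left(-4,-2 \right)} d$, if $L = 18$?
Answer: $-3600$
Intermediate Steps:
$x{\left(J,m \right)} = 25$ ($x{\left(J,m \right)} = \left(-5\right)^{2} = 25$)
$L x{\left(-4,-2 \right)} d = 18 \cdot 25 \left(-8\right) = 450 \left(-8\right) = -3600$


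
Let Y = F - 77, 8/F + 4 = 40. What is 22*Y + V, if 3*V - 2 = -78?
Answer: -15430/9 ≈ -1714.4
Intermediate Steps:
F = 2/9 (F = 8/(-4 + 40) = 8/36 = 8*(1/36) = 2/9 ≈ 0.22222)
V = -76/3 (V = ⅔ + (⅓)*(-78) = ⅔ - 26 = -76/3 ≈ -25.333)
Y = -691/9 (Y = 2/9 - 77 = -691/9 ≈ -76.778)
22*Y + V = 22*(-691/9) - 76/3 = -15202/9 - 76/3 = -15430/9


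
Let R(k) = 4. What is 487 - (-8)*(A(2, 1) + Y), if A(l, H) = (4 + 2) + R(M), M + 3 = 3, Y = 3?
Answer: 591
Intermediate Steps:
M = 0 (M = -3 + 3 = 0)
A(l, H) = 10 (A(l, H) = (4 + 2) + 4 = 6 + 4 = 10)
487 - (-8)*(A(2, 1) + Y) = 487 - (-8)*(10 + 3) = 487 - (-8)*13 = 487 - 1*(-104) = 487 + 104 = 591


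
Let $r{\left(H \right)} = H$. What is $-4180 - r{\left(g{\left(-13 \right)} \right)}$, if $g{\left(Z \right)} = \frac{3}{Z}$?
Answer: $- \frac{54337}{13} \approx -4179.8$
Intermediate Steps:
$-4180 - r{\left(g{\left(-13 \right)} \right)} = -4180 - \frac{3}{-13} = -4180 - 3 \left(- \frac{1}{13}\right) = -4180 - - \frac{3}{13} = -4180 + \frac{3}{13} = - \frac{54337}{13}$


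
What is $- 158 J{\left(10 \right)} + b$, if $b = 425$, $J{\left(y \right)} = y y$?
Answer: $-15375$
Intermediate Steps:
$J{\left(y \right)} = y^{2}$
$- 158 J{\left(10 \right)} + b = - 158 \cdot 10^{2} + 425 = \left(-158\right) 100 + 425 = -15800 + 425 = -15375$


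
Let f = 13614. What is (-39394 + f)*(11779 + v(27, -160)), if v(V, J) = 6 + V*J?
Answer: -192447700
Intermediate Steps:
v(V, J) = 6 + J*V
(-39394 + f)*(11779 + v(27, -160)) = (-39394 + 13614)*(11779 + (6 - 160*27)) = -25780*(11779 + (6 - 4320)) = -25780*(11779 - 4314) = -25780*7465 = -192447700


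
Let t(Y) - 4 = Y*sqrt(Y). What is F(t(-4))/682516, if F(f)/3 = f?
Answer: 3/170629 - 6*I/170629 ≈ 1.7582e-5 - 3.5164e-5*I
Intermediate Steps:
t(Y) = 4 + Y**(3/2) (t(Y) = 4 + Y*sqrt(Y) = 4 + Y**(3/2))
F(f) = 3*f
F(t(-4))/682516 = (3*(4 + (-4)**(3/2)))/682516 = (3*(4 - 8*I))*(1/682516) = (12 - 24*I)*(1/682516) = 3/170629 - 6*I/170629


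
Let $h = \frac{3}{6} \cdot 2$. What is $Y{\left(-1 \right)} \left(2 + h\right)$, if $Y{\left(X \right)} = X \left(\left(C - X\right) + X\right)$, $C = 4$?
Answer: $-12$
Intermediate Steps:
$Y{\left(X \right)} = 4 X$ ($Y{\left(X \right)} = X \left(\left(4 - X\right) + X\right) = X 4 = 4 X$)
$h = 1$ ($h = 3 \cdot \frac{1}{6} \cdot 2 = \frac{1}{2} \cdot 2 = 1$)
$Y{\left(-1 \right)} \left(2 + h\right) = 4 \left(-1\right) \left(2 + 1\right) = \left(-4\right) 3 = -12$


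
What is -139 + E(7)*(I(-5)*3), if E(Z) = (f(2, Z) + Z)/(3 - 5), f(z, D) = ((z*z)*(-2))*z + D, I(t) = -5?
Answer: -154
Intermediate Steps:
f(z, D) = D - 2*z³ (f(z, D) = (z²*(-2))*z + D = (-2*z²)*z + D = -2*z³ + D = D - 2*z³)
E(Z) = 8 - Z (E(Z) = ((Z - 2*2³) + Z)/(3 - 5) = ((Z - 2*8) + Z)/(-2) = ((Z - 16) + Z)*(-½) = ((-16 + Z) + Z)*(-½) = (-16 + 2*Z)*(-½) = 8 - Z)
-139 + E(7)*(I(-5)*3) = -139 + (8 - 1*7)*(-5*3) = -139 + (8 - 7)*(-15) = -139 + 1*(-15) = -139 - 15 = -154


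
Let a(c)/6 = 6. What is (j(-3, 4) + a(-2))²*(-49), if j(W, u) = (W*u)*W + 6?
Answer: -298116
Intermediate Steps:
a(c) = 36 (a(c) = 6*6 = 36)
j(W, u) = 6 + u*W² (j(W, u) = u*W² + 6 = 6 + u*W²)
(j(-3, 4) + a(-2))²*(-49) = ((6 + 4*(-3)²) + 36)²*(-49) = ((6 + 4*9) + 36)²*(-49) = ((6 + 36) + 36)²*(-49) = (42 + 36)²*(-49) = 78²*(-49) = 6084*(-49) = -298116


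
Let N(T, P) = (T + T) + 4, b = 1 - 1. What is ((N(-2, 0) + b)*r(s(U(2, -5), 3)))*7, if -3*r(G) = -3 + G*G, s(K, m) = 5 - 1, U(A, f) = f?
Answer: 0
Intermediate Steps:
b = 0
N(T, P) = 4 + 2*T (N(T, P) = 2*T + 4 = 4 + 2*T)
s(K, m) = 4
r(G) = 1 - G**2/3 (r(G) = -(-3 + G*G)/3 = -(-3 + G**2)/3 = 1 - G**2/3)
((N(-2, 0) + b)*r(s(U(2, -5), 3)))*7 = (((4 + 2*(-2)) + 0)*(1 - 1/3*4**2))*7 = (((4 - 4) + 0)*(1 - 1/3*16))*7 = ((0 + 0)*(1 - 16/3))*7 = (0*(-13/3))*7 = 0*7 = 0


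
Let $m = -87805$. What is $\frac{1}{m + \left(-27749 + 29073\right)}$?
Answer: $- \frac{1}{86481} \approx -1.1563 \cdot 10^{-5}$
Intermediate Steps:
$\frac{1}{m + \left(-27749 + 29073\right)} = \frac{1}{-87805 + \left(-27749 + 29073\right)} = \frac{1}{-87805 + 1324} = \frac{1}{-86481} = - \frac{1}{86481}$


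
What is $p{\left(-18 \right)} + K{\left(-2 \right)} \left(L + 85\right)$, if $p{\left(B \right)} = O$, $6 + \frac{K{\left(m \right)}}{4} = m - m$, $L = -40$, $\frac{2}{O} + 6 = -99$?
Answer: $- \frac{113402}{105} \approx -1080.0$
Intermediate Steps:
$O = - \frac{2}{105}$ ($O = \frac{2}{-6 - 99} = \frac{2}{-105} = 2 \left(- \frac{1}{105}\right) = - \frac{2}{105} \approx -0.019048$)
$K{\left(m \right)} = -24$ ($K{\left(m \right)} = -24 + 4 \left(m - m\right) = -24 + 4 \cdot 0 = -24 + 0 = -24$)
$p{\left(B \right)} = - \frac{2}{105}$
$p{\left(-18 \right)} + K{\left(-2 \right)} \left(L + 85\right) = - \frac{2}{105} - 24 \left(-40 + 85\right) = - \frac{2}{105} - 1080 = - \frac{113402}{105}$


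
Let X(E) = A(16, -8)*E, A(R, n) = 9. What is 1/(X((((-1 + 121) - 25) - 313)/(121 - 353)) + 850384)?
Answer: 116/98645525 ≈ 1.1759e-6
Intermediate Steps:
X(E) = 9*E
1/(X((((-1 + 121) - 25) - 313)/(121 - 353)) + 850384) = 1/(9*((((-1 + 121) - 25) - 313)/(121 - 353)) + 850384) = 1/(9*(((120 - 25) - 313)/(-232)) + 850384) = 1/(9*((95 - 313)*(-1/232)) + 850384) = 1/(9*(-218*(-1/232)) + 850384) = 1/(9*(109/116) + 850384) = 1/(981/116 + 850384) = 1/(98645525/116) = 116/98645525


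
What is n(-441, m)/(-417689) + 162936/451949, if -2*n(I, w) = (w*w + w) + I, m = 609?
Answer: 9800270139/12178975862 ≈ 0.80469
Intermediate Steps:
n(I, w) = -I/2 - w/2 - w²/2 (n(I, w) = -((w*w + w) + I)/2 = -((w² + w) + I)/2 = -((w + w²) + I)/2 = -(I + w + w²)/2 = -I/2 - w/2 - w²/2)
n(-441, m)/(-417689) + 162936/451949 = (-½*(-441) - ½*609 - ½*609²)/(-417689) + 162936/451949 = (441/2 - 609/2 - ½*370881)*(-1/417689) + 162936*(1/451949) = (441/2 - 609/2 - 370881/2)*(-1/417689) + 5256/14579 = -371049/2*(-1/417689) + 5256/14579 = 371049/835378 + 5256/14579 = 9800270139/12178975862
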